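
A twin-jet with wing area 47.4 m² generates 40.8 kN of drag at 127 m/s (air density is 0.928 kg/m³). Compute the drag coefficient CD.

CD = 0.115

From D = ½ρv²S·CD, rearranging gives CD = 2D/(ρv²S).
CD = 2 × 40800 / (0.928 × 127² × 47.4) = 0.115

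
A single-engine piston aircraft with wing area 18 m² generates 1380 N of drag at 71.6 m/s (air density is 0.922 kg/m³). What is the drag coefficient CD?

CD = 0.0324

From D = ½ρv²S·CD, rearranging gives CD = 2D/(ρv²S).
CD = 2 × 1380 / (0.922 × 71.6² × 18) = 0.0324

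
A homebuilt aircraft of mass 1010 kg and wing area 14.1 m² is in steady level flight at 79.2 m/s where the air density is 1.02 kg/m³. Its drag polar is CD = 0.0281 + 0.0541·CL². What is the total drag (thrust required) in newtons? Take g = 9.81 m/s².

D = 1390 N

In steady level flight, lift balances weight: W = mg = 1010 × 9.81 = 9908.1 N.
q = ½ρv² = ½ × 1.02 × 79.2² = 3199 Pa.
CL = 2W/(ρv²S) = 2×9908.1/(1.02×79.2²×14.1) = 0.2197.
CD = 0.0281 + 0.0541 × 0.2197² = 0.03071.
D = q·S·CD = 3199 × 14.1 × 0.03071 = 1385 N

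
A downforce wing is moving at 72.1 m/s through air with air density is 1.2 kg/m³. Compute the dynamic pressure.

q = ½ρv² = ½ × 1.2 × 72.1² = 3120 Pa

q = 3120 Pa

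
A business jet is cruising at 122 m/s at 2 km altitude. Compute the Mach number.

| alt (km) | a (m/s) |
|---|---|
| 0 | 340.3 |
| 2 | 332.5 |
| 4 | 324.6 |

M = 0.367

At 2 km, from the table: a = 332.5 m/s.
M = v/a = 122 / 332.5 = 0.367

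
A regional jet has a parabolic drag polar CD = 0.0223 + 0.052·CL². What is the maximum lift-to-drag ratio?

(L/D)max = 14.7

For CD = CD0 + K·CL², (L/D)max occurs at CL* = √(CD0/K) and equals 1/(2√(K·CD0)).
(L/D)max = 1/(2√(0.052 × 0.0223)) = 1/(2 × 0.03405) = 14.7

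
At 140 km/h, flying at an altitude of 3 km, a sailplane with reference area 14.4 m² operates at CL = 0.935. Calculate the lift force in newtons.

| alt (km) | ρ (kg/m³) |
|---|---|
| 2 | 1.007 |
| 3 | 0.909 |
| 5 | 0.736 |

At 3 km, from the table: ρ = 0.909 kg/m³.
Convert speed: v = 140 km/h ÷ 3.6 = 38.89 m/s.
L = ½ρv²S·CL = ½ × 0.909 × 38.89² × 14.4 × 0.935 = 9250 N ≈ 9.25 kN

L = 9250 N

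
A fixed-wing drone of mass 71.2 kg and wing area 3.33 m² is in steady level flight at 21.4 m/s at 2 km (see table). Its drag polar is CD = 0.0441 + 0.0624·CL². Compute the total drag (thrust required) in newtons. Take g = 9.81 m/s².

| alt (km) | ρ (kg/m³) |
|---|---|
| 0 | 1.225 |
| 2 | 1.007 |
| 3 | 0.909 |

At 2 km, from the table: ρ = 1.007 kg/m³.
Level flight ⇒ L = W = m·g = 71.2 × 9.81 = 698.47 N.
Dynamic pressure q = 0.5 × 1.007 × 21.4² = 230.6 Pa.
Required CL = L/(qS) = 698.47/(230.6·3.33) = 0.9097.
CD = 0.0441 + 0.0624 × 0.9097² = 0.09573.
D = q·S·CD = 230.6 × 3.33 × 0.09573 = 73.51 N

D = 73.5 N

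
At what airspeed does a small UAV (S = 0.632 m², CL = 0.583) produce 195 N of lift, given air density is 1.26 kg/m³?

L = ½ρv²S·CL ⇒ v = √(2L/(ρ·S·CL))
v = √(2 × 195 / (1.26 × 0.632 × 0.583)) = √840.1 = 29 m/s

v = 29 m/s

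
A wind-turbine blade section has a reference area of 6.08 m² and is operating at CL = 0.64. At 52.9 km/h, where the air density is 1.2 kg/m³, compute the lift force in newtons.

L = 504 N

Convert speed: v = 52.9 km/h ÷ 3.6 = 14.69 m/s.
Dynamic pressure q = ½ρv² = ½ × 1.2 × 14.69² = 129.6 Pa.
L = q·S·CL = 129.6 × 6.08 × 0.64 = 504 N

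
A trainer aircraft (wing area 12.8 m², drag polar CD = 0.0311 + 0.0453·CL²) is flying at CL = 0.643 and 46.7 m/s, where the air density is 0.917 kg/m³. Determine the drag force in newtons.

D = 638 N

CD = 0.0311 + 0.0453 × 0.643² = 0.04983
D = ½ρv²S·CD = ½ × 0.917 × 46.7² × 12.8 × 0.04983 = 638 N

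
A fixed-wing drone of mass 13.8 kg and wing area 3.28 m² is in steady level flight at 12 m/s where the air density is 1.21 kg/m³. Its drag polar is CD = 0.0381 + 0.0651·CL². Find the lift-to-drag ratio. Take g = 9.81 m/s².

Weight W = mg = 13.8 × 9.81 = 135.38 N; in level flight L = W.
q = ½ρv² = ½ × 1.21 × 12² = 87.12 Pa.
CL = W/(q·S) = 135.38 / (87.12 × 3.28) = 0.4738.
CD = 0.0381 + 0.0651 × 0.4738² = 0.05271.
L/D = CL/CD = 0.4738 / 0.05271 = 8.99

L/D = 8.99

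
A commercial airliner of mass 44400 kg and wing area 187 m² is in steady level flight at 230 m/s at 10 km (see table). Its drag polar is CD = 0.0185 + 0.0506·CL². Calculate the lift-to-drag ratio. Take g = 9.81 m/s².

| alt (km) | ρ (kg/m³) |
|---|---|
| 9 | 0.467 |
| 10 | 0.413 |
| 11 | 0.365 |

L/D = 10.3

At 10 km, from the table: ρ = 0.413 kg/m³.
In steady level flight, lift balances weight: W = mg = 44400 × 9.81 = 4.3556×10^5 N.
q = ½ρv² = ½ × 0.413 × 230² = 10920 Pa.
Required CL = L/(qS) = 4.3556×10^5/(10920·187) = 0.2132.
CD = 0.0185 + 0.0506 × 0.2132² = 0.0208.
L/D = CL/CD = 0.2132 / 0.0208 = 10.3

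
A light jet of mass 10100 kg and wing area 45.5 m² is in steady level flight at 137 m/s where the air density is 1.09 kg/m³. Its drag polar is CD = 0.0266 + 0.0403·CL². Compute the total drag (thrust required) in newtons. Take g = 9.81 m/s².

D = 13200 N

Level flight ⇒ L = W = m·g = 10100 × 9.81 = 99081 N.
q = ½ρv² = ½ × 1.09 × 137² = 10230 Pa.
CL = 2W/(ρv²S) = 2×99081/(1.09×137²×45.5) = 0.2129.
CD = 0.0266 + 0.0403 × 0.2129² = 0.02843.
D = q·S·CD = 10230 × 45.5 × 0.02843 = 13230 N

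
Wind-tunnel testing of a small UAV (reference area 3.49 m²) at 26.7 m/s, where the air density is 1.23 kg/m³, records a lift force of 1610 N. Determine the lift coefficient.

CL = 1.05

From L = ½ρv²S·CL, rearranging gives CL = 2L/(ρv²S).
CL = 2 × 1610 / (1.23 × 26.7² × 3.49) = 1.05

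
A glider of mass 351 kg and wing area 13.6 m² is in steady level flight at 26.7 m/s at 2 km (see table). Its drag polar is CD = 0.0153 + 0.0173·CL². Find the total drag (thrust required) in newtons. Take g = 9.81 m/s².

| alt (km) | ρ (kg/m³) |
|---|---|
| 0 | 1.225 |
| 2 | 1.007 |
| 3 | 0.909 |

D = 117 N

At 2 km, from the table: ρ = 1.007 kg/m³.
Level flight ⇒ L = W = m·g = 351 × 9.81 = 3443.3 N.
Dynamic pressure q = 0.5 × 1.007 × 26.7² = 358.9 Pa.
CL = 2W/(ρv²S) = 2×3443.3/(1.007×26.7²×13.6) = 0.7054.
CD = 0.0153 + 0.0173 × 0.7054² = 0.02391.
D = q·S·CD = 358.9 × 13.6 × 0.02391 = 116.7 N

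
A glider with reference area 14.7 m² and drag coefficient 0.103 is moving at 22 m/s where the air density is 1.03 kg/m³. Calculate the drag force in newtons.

Dynamic pressure q = ½ρv² = ½ × 1.03 × 22² = 249.3 Pa.
D = q·S·CD = 249.3 × 14.7 × 0.103 = 377 N

D = 377 N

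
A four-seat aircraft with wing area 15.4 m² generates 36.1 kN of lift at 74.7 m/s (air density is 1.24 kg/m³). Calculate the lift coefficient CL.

CL = 0.678

From L = ½ρv²S·CL, rearranging gives CL = 2L/(ρv²S).
CL = 2 × 36100 / (1.24 × 74.7² × 15.4) = 0.678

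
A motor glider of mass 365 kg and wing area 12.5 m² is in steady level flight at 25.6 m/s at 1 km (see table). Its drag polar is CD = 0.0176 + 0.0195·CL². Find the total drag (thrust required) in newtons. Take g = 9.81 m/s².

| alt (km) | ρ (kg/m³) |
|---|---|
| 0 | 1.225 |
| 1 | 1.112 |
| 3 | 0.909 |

D = 135 N

At 1 km, from the table: ρ = 1.112 kg/m³.
Level flight ⇒ L = W = m·g = 365 × 9.81 = 3580.7 N.
q = ½ρv² = ½ × 1.112 × 25.6² = 364.4 Pa.
CL = W/(q·S) = 3580.7 / (364.4 × 12.5) = 0.7861.
CD = 0.0176 + 0.0195 × 0.7861² = 0.02965.
D = q·S·CD = 364.4 × 12.5 × 0.02965 = 135.1 N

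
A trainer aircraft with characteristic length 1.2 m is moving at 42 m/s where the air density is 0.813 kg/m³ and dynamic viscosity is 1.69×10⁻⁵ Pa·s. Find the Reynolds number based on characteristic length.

Re = 2.42×10^6

Re = ρ·v·c/μ = 0.813 × 42 × 1.2 / (1.69×10⁻⁵) = 2.42×10^6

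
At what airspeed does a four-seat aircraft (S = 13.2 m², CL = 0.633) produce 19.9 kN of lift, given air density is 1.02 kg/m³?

L = ½ρv²S·CL ⇒ v = √(2L/(ρ·S·CL))
v = √(2 × 19900 / (1.02 × 13.2 × 0.633)) = √4670 = 68.3 m/s

v = 68.3 m/s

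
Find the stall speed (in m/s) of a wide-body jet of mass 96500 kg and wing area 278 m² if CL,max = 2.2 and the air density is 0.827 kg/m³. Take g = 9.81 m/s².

At stall, lift equals weight: L = W = m·g = 96500 × 9.81 = 9.467×10^5 N.
From L = ½ρV²S·CL,max = W: V_stall = √(2W/(ρSCL,max)) = √(2·9.467×10^5/(0.827·278·2.2))
V_stall = √3743 = 61.2 m/s

V_stall = 61.2 m/s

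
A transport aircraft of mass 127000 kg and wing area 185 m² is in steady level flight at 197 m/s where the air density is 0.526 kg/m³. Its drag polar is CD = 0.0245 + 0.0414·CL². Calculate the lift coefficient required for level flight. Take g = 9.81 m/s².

Level flight ⇒ L = W = m·g = 127000 × 9.81 = 1.2459×10^6 N.
q = ½ρv² = ½ × 0.526 × 197² = 10210 Pa.
Required CL = L/(qS) = 1.2459×10^6/(10210·185) = 0.6598.

CL = 0.66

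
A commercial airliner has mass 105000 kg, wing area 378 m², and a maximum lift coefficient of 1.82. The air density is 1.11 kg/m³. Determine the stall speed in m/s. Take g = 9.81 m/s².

V_stall = 51.9 m/s

Stall occurs when L = W at CL,max. W = mg = 105000 × 9.81 = 1.03×10^6 N.
From L = ½ρV²S·CL,max = W: V_stall = √(2W/(ρSCL,max)) = √(2·1.03×10^6/(1.11·378·1.82))
V_stall = √2698 = 51.9 m/s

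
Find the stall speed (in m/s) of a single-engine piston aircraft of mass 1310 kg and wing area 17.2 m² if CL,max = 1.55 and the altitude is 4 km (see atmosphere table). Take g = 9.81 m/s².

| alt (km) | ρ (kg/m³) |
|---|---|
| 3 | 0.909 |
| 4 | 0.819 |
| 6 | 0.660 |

V_stall = 34.3 m/s

At 4 km, from the table: ρ = 0.819 kg/m³.
Stall occurs when L = W at CL,max. W = mg = 1310 × 9.81 = 12850 N.
V_stall = √(2W/(ρ·S·CL,max)) = √(2 × 12850 / (0.819 × 17.2 × 1.55))
V_stall = √1177 = 34.3 m/s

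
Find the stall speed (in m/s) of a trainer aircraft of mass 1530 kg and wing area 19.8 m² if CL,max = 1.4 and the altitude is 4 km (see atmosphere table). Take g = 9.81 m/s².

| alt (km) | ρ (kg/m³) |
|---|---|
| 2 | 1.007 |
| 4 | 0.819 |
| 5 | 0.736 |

At 4 km, from the table: ρ = 0.819 kg/m³.
At stall, lift equals weight: L = W = m·g = 1530 × 9.81 = 15010 N.
V_stall = √(2W/(ρ·S·CL,max)) = √(2 × 15010 / (0.819 × 19.8 × 1.4))
V_stall = √1322 = 36.4 m/s

V_stall = 36.4 m/s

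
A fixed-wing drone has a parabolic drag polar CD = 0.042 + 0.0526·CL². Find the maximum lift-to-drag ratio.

(L/D)max = 10.6

For CD = CD0 + K·CL², (L/D)max occurs at CL* = √(CD0/K) and equals 1/(2√(K·CD0)).
(L/D)max = 1/(2√(0.0526 × 0.042)) = 1/(2 × 0.047) = 10.6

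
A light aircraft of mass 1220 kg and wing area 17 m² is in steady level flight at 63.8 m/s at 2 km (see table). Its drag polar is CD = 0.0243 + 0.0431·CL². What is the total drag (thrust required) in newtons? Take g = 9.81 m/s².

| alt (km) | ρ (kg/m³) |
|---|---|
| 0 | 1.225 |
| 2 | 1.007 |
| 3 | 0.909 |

D = 1020 N

At 2 km, from the table: ρ = 1.007 kg/m³.
In steady level flight, lift balances weight: W = mg = 1220 × 9.81 = 11968 N.
q = ½ρv² = ½ × 1.007 × 63.8² = 2049 Pa.
Required CL = L/(qS) = 11968/(2049·17) = 0.3435.
CD = 0.0243 + 0.0431 × 0.3435² = 0.02939.
D = q·S·CD = 2049 × 17 × 0.02939 = 1024 N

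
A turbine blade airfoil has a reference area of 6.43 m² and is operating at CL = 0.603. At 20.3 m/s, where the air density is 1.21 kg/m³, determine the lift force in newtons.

L = ½ρv²S·CL = ½ × 1.21 × 20.3² × 6.43 × 0.603 = 967 N

L = 967 N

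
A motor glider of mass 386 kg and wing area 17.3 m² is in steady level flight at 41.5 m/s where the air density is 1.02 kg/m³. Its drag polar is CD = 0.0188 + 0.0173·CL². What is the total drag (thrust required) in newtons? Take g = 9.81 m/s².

D = 302 N

Level flight ⇒ L = W = m·g = 386 × 9.81 = 3786.7 N.
q = ½ρv² = ½ × 1.02 × 41.5² = 878.3 Pa.
CL = 2W/(ρv²S) = 2×3786.7/(1.02×41.5²×17.3) = 0.2492.
CD = 0.0188 + 0.0173 × 0.2492² = 0.01987.
D = q·S·CD = 878.3 × 17.3 × 0.01987 = 302 N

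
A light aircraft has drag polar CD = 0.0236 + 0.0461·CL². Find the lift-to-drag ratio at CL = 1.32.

L/D = 12.7

CD = 0.0236 + 0.0461 × 1.32² = 0.1039
L/D = CL/CD = 1.32 / 0.1039 = 12.7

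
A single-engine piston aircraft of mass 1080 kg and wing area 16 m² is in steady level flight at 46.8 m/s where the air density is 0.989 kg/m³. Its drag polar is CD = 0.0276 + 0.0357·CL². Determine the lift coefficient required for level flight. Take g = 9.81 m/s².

Level flight ⇒ L = W = m·g = 1080 × 9.81 = 10595 N.
q = ½ρv² = ½ × 0.989 × 46.8² = 1083 Pa.
CL = W/(q·S) = 10595 / (1083 × 16) = 0.6114.

CL = 0.611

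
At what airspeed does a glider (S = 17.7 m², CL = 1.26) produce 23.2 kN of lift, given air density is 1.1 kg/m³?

v = 43.5 m/s

L = ½ρv²S·CL ⇒ v = √(2L/(ρ·S·CL))
v = √(2 × 23200 / (1.1 × 17.7 × 1.26)) = √1891 = 43.5 m/s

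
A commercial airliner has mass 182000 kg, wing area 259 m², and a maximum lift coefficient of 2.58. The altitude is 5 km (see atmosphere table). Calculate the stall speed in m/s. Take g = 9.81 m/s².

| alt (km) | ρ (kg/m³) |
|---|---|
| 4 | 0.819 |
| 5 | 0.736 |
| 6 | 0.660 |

At 5 km, from the table: ρ = 0.736 kg/m³.
At stall, lift equals weight: L = W = m·g = 182000 × 9.81 = 1.785×10^6 N.
V_stall = √(2W/(ρ·S·CL,max)) = √(2 × 1.785×10^6 / (0.736 × 259 × 2.58))
V_stall = √7261 = 85.2 m/s

V_stall = 85.2 m/s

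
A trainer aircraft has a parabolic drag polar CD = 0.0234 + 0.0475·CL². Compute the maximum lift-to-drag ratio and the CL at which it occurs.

(L/D)max = 15, at CL = 0.702

For CD = CD0 + K·CL², (L/D)max occurs at CL* = √(CD0/K) and equals 1/(2√(K·CD0)).
(L/D)max = 1/(2√(0.0475 × 0.0234)) = 1/(2 × 0.03334) = 15
CL* = √(0.0234/0.0475) = 0.702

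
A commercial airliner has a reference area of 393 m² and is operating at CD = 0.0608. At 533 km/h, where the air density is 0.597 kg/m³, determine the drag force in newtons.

D = 1.56×10^5 N

Convert speed: v = 533 km/h ÷ 3.6 = 148.1 m/s.
Dynamic pressure q = ½ρv² = ½ × 0.597 × 148.1² = 6543 Pa.
D = q·S·CD = 6543 × 393 × 0.0608 = 1.56×10^5 N ≈ 156 kN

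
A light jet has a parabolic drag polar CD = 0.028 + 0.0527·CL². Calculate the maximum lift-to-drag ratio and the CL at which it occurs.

For CD = CD0 + K·CL², (L/D)max occurs at CL* = √(CD0/K) and equals 1/(2√(K·CD0)).
(L/D)max = 1/(2√(0.0527 × 0.028)) = 1/(2 × 0.03841) = 13
CL* = √(0.028/0.0527) = 0.729

(L/D)max = 13, at CL = 0.729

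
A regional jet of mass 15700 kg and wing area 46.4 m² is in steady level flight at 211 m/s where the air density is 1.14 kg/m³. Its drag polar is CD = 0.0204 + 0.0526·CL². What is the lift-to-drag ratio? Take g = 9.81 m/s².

L/D = 6.14

Level flight ⇒ L = W = m·g = 15700 × 9.81 = 1.5402×10^5 N.
q = ½ρv² = ½ × 1.14 × 211² = 25380 Pa.
Required CL = L/(qS) = 1.5402×10^5/(25380·46.4) = 0.1308.
CD = 0.0204 + 0.0526 × 0.1308² = 0.0213.
L/D = CL/CD = 0.1308 / 0.0213 = 6.14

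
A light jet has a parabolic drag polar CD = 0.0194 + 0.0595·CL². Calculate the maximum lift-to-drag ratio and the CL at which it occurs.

(L/D)max = 14.7, at CL = 0.571

For CD = CD0 + K·CL², (L/D)max occurs at CL* = √(CD0/K) and equals 1/(2√(K·CD0)).
(L/D)max = 1/(2√(0.0595 × 0.0194)) = 1/(2 × 0.03397) = 14.7
CL* = √(0.0194/0.0595) = 0.571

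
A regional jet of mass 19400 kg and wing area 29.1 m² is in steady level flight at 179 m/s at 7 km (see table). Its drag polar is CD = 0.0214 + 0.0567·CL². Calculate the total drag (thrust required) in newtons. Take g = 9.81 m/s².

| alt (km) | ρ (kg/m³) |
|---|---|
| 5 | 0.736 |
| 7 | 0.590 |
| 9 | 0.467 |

At 7 km, from the table: ρ = 0.590 kg/m³.
Level flight ⇒ L = W = m·g = 19400 × 9.81 = 1.9031×10^5 N.
Dynamic pressure q = 0.5 × 0.59 × 179² = 9452 Pa.
Required CL = L/(qS) = 1.9031×10^5/(9452·29.1) = 0.6919.
CD = 0.0214 + 0.0567 × 0.6919² = 0.04854.
D = q·S·CD = 9452 × 29.1 × 0.04854 = 13350 N

D = 13400 N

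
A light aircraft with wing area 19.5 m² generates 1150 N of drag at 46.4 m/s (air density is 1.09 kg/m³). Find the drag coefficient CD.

CD = 0.0503

From D = ½ρv²S·CD, rearranging gives CD = 2D/(ρv²S).
CD = 2 × 1150 / (1.09 × 46.4² × 19.5) = 0.0503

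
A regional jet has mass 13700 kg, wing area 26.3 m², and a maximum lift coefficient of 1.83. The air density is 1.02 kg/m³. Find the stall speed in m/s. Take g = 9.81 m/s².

Weight W = mg = 13700 × 9.81 = 1.344×10^5 N.
From L = ½ρV²S·CL,max = W: V_stall = √(2W/(ρSCL,max)) = √(2·1.344×10^5/(1.02·26.3·1.83))
V_stall = √5475 = 74 m/s

V_stall = 74 m/s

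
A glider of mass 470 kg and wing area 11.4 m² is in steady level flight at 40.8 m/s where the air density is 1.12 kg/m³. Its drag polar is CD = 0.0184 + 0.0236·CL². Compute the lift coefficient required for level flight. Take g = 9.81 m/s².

CL = 0.434

Level flight ⇒ L = W = m·g = 470 × 9.81 = 4610.7 N.
Dynamic pressure q = 0.5 × 1.12 × 40.8² = 932.2 Pa.
CL = 2W/(ρv²S) = 2×4610.7/(1.12×40.8²×11.4) = 0.4339.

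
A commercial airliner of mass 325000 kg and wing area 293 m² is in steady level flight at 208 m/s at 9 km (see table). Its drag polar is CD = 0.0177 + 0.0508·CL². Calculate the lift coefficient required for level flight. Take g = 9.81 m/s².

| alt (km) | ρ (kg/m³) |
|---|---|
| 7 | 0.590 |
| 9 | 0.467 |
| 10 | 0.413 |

At 9 km, from the table: ρ = 0.467 kg/m³.
Weight W = mg = 325000 × 9.81 = 3.1882×10^6 N; in level flight L = W.
Dynamic pressure q = 0.5 × 0.467 × 208² = 10100 Pa.
CL = W/(q·S) = 3.1882×10^6 / (10100 × 293) = 1.077.

CL = 1.08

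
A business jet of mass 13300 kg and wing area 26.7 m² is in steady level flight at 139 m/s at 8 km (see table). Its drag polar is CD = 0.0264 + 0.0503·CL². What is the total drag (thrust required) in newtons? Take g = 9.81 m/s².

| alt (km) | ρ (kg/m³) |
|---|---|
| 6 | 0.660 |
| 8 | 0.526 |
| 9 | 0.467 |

D = 9890 N

At 8 km, from the table: ρ = 0.526 kg/m³.
In steady level flight, lift balances weight: W = mg = 13300 × 9.81 = 1.3047×10^5 N.
q = ½ρv² = ½ × 0.526 × 139² = 5081 Pa.
CL = 2W/(ρv²S) = 2×1.3047×10^5/(0.526×139²×26.7) = 0.9617.
CD = 0.0264 + 0.0503 × 0.9617² = 0.07292.
D = q·S·CD = 5081 × 26.7 × 0.07292 = 9893 N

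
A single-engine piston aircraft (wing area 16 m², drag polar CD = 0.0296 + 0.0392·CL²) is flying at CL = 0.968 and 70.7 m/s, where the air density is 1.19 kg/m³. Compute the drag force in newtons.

D = 3160 N

CD = 0.0296 + 0.0392 × 0.968² = 0.06633
D = ½ρv²S·CD = ½ × 1.19 × 70.7² × 16 × 0.06633 = 3160 N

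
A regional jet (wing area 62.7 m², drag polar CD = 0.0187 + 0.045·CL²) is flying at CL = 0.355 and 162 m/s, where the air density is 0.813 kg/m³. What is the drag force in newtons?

CD = 0.0187 + 0.045 × 0.355² = 0.02437
D = ½ρv²S·CD = ½ × 0.813 × 162² × 62.7 × 0.02437 = 16300 N

D = 16300 N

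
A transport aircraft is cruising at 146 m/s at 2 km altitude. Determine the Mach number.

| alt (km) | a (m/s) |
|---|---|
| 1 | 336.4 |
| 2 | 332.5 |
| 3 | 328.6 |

At 2 km, from the table: a = 332.5 m/s.
M = v/a = 146 / 332.5 = 0.439

M = 0.439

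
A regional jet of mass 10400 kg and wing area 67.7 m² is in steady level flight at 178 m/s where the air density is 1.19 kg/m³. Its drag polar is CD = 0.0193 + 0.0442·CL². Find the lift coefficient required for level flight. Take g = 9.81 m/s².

Level flight ⇒ L = W = m·g = 10400 × 9.81 = 1.0202×10^5 N.
Dynamic pressure q = 0.5 × 1.19 × 178² = 18850 Pa.
CL = 2W/(ρv²S) = 2×1.0202×10^5/(1.19×178²×67.7) = 0.07994.

CL = 0.0799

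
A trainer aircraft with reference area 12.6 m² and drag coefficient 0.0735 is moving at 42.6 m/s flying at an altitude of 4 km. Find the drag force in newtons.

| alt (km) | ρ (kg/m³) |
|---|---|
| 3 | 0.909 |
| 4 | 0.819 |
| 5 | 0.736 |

At 4 km, from the table: ρ = 0.819 kg/m³.
D = ½ρv²S·CD = ½ × 0.819 × 42.6² × 12.6 × 0.0735 = 688 N

D = 688 N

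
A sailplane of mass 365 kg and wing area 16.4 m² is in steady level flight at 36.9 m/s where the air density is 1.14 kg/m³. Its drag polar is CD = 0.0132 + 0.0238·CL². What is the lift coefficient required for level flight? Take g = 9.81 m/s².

In steady level flight, lift balances weight: W = mg = 365 × 9.81 = 3580.7 N.
q = ½ρv² = ½ × 1.14 × 36.9² = 776.1 Pa.
CL = W/(q·S) = 3580.7 / (776.1 × 16.4) = 0.2813.

CL = 0.281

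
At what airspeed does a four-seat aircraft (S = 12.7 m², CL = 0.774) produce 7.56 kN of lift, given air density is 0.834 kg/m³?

L = ½ρv²S·CL ⇒ v = √(2L/(ρ·S·CL))
v = √(2 × 7560 / (0.834 × 12.7 × 0.774)) = √1844 = 42.9 m/s

v = 42.9 m/s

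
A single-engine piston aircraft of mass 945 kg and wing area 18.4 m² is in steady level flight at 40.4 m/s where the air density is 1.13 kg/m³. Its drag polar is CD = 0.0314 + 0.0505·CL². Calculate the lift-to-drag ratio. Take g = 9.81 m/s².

L/D = 11.8

In steady level flight, lift balances weight: W = mg = 945 × 9.81 = 9270.5 N.
q = ½ρv² = ½ × 1.13 × 40.4² = 922.2 Pa.
Required CL = L/(qS) = 9270.5/(922.2·18.4) = 0.5464.
CD = 0.0314 + 0.0505 × 0.5464² = 0.04647.
L/D = CL/CD = 0.5464 / 0.04647 = 11.8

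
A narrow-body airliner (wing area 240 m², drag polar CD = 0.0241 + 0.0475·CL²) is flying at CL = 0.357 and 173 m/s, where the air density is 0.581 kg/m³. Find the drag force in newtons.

D = 62900 N

CD = 0.0241 + 0.0475 × 0.357² = 0.03015
D = ½ρv²S·CD = ½ × 0.581 × 173² × 240 × 0.03015 = 62900 N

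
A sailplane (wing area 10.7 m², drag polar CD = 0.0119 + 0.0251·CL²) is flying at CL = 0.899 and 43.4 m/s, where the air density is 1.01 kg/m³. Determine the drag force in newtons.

CD = 0.0119 + 0.0251 × 0.899² = 0.03219
D = ½ρv²S·CD = ½ × 1.01 × 43.4² × 10.7 × 0.03219 = 328 N

D = 328 N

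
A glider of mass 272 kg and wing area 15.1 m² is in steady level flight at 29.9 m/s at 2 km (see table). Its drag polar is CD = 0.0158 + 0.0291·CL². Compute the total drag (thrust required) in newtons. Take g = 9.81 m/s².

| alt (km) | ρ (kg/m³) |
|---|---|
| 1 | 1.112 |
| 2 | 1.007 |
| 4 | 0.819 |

At 2 km, from the table: ρ = 1.007 kg/m³.
Weight W = mg = 272 × 9.81 = 2668.3 N; in level flight L = W.
q = ½ρv² = ½ × 1.007 × 29.9² = 450.1 Pa.
Required CL = L/(qS) = 2668.3/(450.1·15.1) = 0.3926.
CD = 0.0158 + 0.0291 × 0.3926² = 0.02028.
D = q·S·CD = 450.1 × 15.1 × 0.02028 = 137.9 N

D = 138 N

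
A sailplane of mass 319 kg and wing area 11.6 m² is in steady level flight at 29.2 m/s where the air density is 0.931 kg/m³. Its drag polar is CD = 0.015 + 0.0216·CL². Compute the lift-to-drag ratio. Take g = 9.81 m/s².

Weight W = mg = 319 × 9.81 = 3129.4 N; in level flight L = W.
Dynamic pressure q = 0.5 × 0.931 × 29.2² = 396.9 Pa.
CL = W/(q·S) = 3129.4 / (396.9 × 11.6) = 0.6797.
CD = 0.015 + 0.0216 × 0.6797² = 0.02498.
L/D = CL/CD = 0.6797 / 0.02498 = 27.2

L/D = 27.2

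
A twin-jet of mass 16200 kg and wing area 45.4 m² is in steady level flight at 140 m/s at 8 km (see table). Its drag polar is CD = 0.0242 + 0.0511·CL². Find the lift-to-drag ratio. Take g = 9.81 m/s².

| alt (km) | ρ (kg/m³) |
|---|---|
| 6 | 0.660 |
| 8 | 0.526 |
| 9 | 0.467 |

L/D = 14.2

At 8 km, from the table: ρ = 0.526 kg/m³.
In steady level flight, lift balances weight: W = mg = 16200 × 9.81 = 1.5892×10^5 N.
q = ½ρv² = ½ × 0.526 × 140² = 5155 Pa.
CL = 2W/(ρv²S) = 2×1.5892×10^5/(0.526×140²×45.4) = 0.6791.
CD = 0.0242 + 0.0511 × 0.6791² = 0.04776.
L/D = CL/CD = 0.6791 / 0.04776 = 14.2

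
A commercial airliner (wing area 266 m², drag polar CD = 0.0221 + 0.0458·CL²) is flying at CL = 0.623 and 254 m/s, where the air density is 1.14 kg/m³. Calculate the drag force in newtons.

D = 3.9×10^5 N

CD = 0.0221 + 0.0458 × 0.623² = 0.03988
D = ½ρv²S·CD = ½ × 1.14 × 254² × 266 × 0.03988 = 3.9×10^5 N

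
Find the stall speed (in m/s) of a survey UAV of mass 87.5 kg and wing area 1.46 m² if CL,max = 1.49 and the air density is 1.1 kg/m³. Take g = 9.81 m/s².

Weight W = mg = 87.5 × 9.81 = 858.4 N.
V_stall = √(2W/(ρ·S·CL,max)) = √(2 × 858.4 / (1.1 × 1.46 × 1.49))
V_stall = √717.4 = 26.8 m/s

V_stall = 26.8 m/s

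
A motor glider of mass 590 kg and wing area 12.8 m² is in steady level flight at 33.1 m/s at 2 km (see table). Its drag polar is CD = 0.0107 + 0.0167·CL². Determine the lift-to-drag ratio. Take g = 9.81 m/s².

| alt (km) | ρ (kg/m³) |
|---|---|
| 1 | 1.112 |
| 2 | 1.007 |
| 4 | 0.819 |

L/D = 37.4

At 2 km, from the table: ρ = 1.007 kg/m³.
Weight W = mg = 590 × 9.81 = 5787.9 N; in level flight L = W.
q = ½ρv² = ½ × 1.007 × 33.1² = 551.6 Pa.
Required CL = L/(qS) = 5787.9/(551.6·12.8) = 0.8197.
CD = 0.0107 + 0.0167 × 0.8197² = 0.02192.
L/D = CL/CD = 0.8197 / 0.02192 = 37.4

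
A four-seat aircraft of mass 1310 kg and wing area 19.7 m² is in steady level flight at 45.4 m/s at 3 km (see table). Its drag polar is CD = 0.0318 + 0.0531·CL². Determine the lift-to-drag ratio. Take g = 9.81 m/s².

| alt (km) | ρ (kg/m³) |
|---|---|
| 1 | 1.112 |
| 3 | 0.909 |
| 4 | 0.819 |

L/D = 12.1

At 3 km, from the table: ρ = 0.909 kg/m³.
Weight W = mg = 1310 × 9.81 = 12851 N; in level flight L = W.
Dynamic pressure q = 0.5 × 0.909 × 45.4² = 936.8 Pa.
Required CL = L/(qS) = 12851/(936.8·19.7) = 0.6964.
CD = 0.0318 + 0.0531 × 0.6964² = 0.05755.
L/D = CL/CD = 0.6964 / 0.05755 = 12.1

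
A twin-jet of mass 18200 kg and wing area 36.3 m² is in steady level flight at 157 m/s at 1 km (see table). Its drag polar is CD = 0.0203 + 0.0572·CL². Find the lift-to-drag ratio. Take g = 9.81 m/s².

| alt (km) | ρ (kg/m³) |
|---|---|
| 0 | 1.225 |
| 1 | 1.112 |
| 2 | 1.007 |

At 1 km, from the table: ρ = 1.112 kg/m³.
Weight W = mg = 18200 × 9.81 = 1.7854×10^5 N; in level flight L = W.
q = ½ρv² = ½ × 1.112 × 157² = 13700 Pa.
Required CL = L/(qS) = 1.7854×10^5/(13700·36.3) = 0.3589.
CD = 0.0203 + 0.0572 × 0.3589² = 0.02767.
L/D = CL/CD = 0.3589 / 0.02767 = 13

L/D = 13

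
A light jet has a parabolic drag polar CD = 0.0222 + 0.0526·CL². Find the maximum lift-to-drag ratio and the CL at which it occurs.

(L/D)max = 14.6, at CL = 0.65

For CD = CD0 + K·CL², (L/D)max occurs at CL* = √(CD0/K) and equals 1/(2√(K·CD0)).
(L/D)max = 1/(2√(0.0526 × 0.0222)) = 1/(2 × 0.03417) = 14.6
CL* = √(0.0222/0.0526) = 0.65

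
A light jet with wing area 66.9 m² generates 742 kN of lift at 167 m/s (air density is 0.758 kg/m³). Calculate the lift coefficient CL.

From L = ½ρv²S·CL, rearranging gives CL = 2L/(ρv²S).
CL = 2 × 7.42×10^5 / (0.758 × 167² × 66.9) = 1.05

CL = 1.05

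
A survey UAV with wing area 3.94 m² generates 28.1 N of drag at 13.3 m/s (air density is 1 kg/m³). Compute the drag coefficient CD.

From D = ½ρv²S·CD, rearranging gives CD = 2D/(ρv²S).
CD = 2 × 28.1 / (1 × 13.3² × 3.94) = 0.0806

CD = 0.0806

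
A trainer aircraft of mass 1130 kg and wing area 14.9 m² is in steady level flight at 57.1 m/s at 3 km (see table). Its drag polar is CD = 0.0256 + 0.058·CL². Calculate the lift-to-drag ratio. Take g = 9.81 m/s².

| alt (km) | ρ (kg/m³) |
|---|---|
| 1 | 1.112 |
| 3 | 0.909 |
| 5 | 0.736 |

L/D = 12.5

At 3 km, from the table: ρ = 0.909 kg/m³.
In steady level flight, lift balances weight: W = mg = 1130 × 9.81 = 11085 N.
Dynamic pressure q = 0.5 × 0.909 × 57.1² = 1482 Pa.
Required CL = L/(qS) = 11085/(1482·14.9) = 0.5021.
CD = 0.0256 + 0.058 × 0.5021² = 0.04022.
L/D = CL/CD = 0.5021 / 0.04022 = 12.5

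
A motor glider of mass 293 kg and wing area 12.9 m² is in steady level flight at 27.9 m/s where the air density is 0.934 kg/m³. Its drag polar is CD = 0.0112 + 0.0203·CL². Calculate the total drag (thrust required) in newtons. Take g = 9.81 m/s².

D = 88.3 N

Weight W = mg = 293 × 9.81 = 2874.3 N; in level flight L = W.
Dynamic pressure q = 0.5 × 0.934 × 27.9² = 363.5 Pa.
CL = 2W/(ρv²S) = 2×2874.3/(0.934×27.9²×12.9) = 0.6129.
CD = 0.0112 + 0.0203 × 0.6129² = 0.01883.
D = q·S·CD = 363.5 × 12.9 × 0.01883 = 88.29 N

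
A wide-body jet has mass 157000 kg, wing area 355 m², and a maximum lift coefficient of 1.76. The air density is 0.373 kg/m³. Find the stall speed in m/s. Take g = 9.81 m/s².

Stall occurs when L = W at CL,max. W = mg = 157000 × 9.81 = 1.54×10^6 N.
From L = ½ρV²S·CL,max = W: V_stall = √(2W/(ρSCL,max)) = √(2·1.54×10^6/(0.373·355·1.76))
V_stall = √13220 = 115 m/s

V_stall = 115 m/s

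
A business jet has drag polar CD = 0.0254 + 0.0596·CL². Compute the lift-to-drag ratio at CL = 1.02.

L/D = 11.7

CD = 0.0254 + 0.0596 × 1.02² = 0.08741
L/D = CL/CD = 1.02 / 0.08741 = 11.7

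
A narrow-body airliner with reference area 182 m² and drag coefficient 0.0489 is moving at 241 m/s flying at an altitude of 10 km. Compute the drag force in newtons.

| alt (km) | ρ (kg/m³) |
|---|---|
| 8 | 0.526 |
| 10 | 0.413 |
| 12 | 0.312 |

At 10 km, from the table: ρ = 0.413 kg/m³.
Dynamic pressure q = ½ρv² = ½ × 0.413 × 241² = 11990 Pa.
D = q·S·CD = 11990 × 182 × 0.0489 = 1.07×10^5 N ≈ 107 kN

D = 1.07×10^5 N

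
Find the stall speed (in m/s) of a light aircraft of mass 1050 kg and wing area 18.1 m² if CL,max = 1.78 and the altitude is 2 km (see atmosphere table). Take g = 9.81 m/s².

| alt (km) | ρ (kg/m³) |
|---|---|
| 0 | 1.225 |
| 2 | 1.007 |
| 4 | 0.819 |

At 2 km, from the table: ρ = 1.007 kg/m³.
Stall occurs when L = W at CL,max. W = mg = 1050 × 9.81 = 10300 N.
V_stall = √(2W/(ρ·S·CL,max)) = √(2 × 10300 / (1.007 × 18.1 × 1.78))
V_stall = √635 = 25.2 m/s

V_stall = 25.2 m/s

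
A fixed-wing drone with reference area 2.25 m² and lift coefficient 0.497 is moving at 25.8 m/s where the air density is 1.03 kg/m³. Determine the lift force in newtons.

Dynamic pressure q = ½ρv² = ½ × 1.03 × 25.8² = 342.8 Pa.
L = q·S·CL = 342.8 × 2.25 × 0.497 = 383 N

L = 383 N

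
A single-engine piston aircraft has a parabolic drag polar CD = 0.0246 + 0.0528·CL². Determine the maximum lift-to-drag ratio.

For CD = CD0 + K·CL², (L/D)max occurs at CL* = √(CD0/K) and equals 1/(2√(K·CD0)).
(L/D)max = 1/(2√(0.0528 × 0.0246)) = 1/(2 × 0.03604) = 13.9

(L/D)max = 13.9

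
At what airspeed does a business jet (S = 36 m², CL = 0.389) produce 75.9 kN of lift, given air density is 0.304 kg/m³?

v = 189 m/s

L = ½ρv²S·CL ⇒ v = √(2L/(ρ·S·CL))
v = √(2 × 75900 / (0.304 × 36 × 0.389)) = √35660 = 189 m/s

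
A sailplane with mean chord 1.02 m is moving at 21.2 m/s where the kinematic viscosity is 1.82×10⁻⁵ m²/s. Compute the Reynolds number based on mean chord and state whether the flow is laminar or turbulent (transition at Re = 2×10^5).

Re = 1.19×10^6 (turbulent)

Re = v·c/ν = 21.2 × 1.02 / (1.82×10⁻⁵) = 1.19×10^6
Since 1.19×10^6 > 2×10^5, the flow is turbulent.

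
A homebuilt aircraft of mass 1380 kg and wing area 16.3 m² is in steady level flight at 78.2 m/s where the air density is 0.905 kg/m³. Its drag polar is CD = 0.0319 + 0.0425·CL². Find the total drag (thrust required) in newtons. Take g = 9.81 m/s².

D = 1610 N

Weight W = mg = 1380 × 9.81 = 13538 N; in level flight L = W.
q = ½ρv² = ½ × 0.905 × 78.2² = 2767 Pa.
Required CL = L/(qS) = 13538/(2767·16.3) = 0.3001.
CD = 0.0319 + 0.0425 × 0.3001² = 0.03573.
D = q·S·CD = 2767 × 16.3 × 0.03573 = 1612 N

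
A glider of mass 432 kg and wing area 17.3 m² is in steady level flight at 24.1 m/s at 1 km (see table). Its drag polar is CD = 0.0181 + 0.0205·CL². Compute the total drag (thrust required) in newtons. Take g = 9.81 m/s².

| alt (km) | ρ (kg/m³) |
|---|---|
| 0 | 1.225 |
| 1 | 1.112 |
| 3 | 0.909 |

At 1 km, from the table: ρ = 1.112 kg/m³.
Level flight ⇒ L = W = m·g = 432 × 9.81 = 4237.9 N.
q = ½ρv² = ½ × 1.112 × 24.1² = 322.9 Pa.
CL = W/(q·S) = 4237.9 / (322.9 × 17.3) = 0.7586.
CD = 0.0181 + 0.0205 × 0.7586² = 0.0299.
D = q·S·CD = 322.9 × 17.3 × 0.0299 = 167 N

D = 167 N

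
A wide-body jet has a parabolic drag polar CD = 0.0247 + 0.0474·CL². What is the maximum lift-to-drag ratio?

For CD = CD0 + K·CL², (L/D)max occurs at CL* = √(CD0/K) and equals 1/(2√(K·CD0)).
(L/D)max = 1/(2√(0.0474 × 0.0247)) = 1/(2 × 0.03422) = 14.6

(L/D)max = 14.6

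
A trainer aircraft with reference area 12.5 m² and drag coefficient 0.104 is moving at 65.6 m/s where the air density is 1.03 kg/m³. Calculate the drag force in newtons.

D = ½ρv²S·CD = ½ × 1.03 × 65.6² × 12.5 × 0.104 = 2880 N

D = 2880 N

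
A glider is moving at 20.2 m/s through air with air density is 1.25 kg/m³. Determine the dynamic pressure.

q = ½ρv² = ½ × 1.25 × 20.2² = 255 Pa

q = 255 Pa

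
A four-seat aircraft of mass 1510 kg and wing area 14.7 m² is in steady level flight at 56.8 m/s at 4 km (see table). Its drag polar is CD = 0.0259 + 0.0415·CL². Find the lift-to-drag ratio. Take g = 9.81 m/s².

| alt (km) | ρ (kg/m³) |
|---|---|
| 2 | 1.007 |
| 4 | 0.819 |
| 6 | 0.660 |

At 4 km, from the table: ρ = 0.819 kg/m³.
Level flight ⇒ L = W = m·g = 1510 × 9.81 = 14813 N.
Dynamic pressure q = 0.5 × 0.819 × 56.8² = 1321 Pa.
CL = W/(q·S) = 14813 / (1321 × 14.7) = 0.7627.
CD = 0.0259 + 0.0415 × 0.7627² = 0.05004.
L/D = CL/CD = 0.7627 / 0.05004 = 15.2

L/D = 15.2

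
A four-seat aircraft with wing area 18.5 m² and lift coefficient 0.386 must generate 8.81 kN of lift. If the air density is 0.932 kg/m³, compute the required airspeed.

v = 51.5 m/s

L = ½ρv²S·CL ⇒ v = √(2L/(ρ·S·CL))
v = √(2 × 8810 / (0.932 × 18.5 × 0.386)) = √2647 = 51.5 m/s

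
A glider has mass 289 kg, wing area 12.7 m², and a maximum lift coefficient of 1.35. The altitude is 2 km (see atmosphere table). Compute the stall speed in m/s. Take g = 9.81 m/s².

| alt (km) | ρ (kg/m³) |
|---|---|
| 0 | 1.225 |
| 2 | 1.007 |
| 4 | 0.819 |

V_stall = 18.1 m/s

At 2 km, from the table: ρ = 1.007 kg/m³.
Weight W = mg = 289 × 9.81 = 2835 N.
From L = ½ρV²S·CL,max = W: V_stall = √(2W/(ρSCL,max)) = √(2·2835/(1.007·12.7·1.35))
V_stall = √328.4 = 18.1 m/s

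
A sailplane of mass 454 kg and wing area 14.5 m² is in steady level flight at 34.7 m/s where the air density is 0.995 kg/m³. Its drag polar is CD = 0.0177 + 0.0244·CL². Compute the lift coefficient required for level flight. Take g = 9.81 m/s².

CL = 0.513

Level flight ⇒ L = W = m·g = 454 × 9.81 = 4453.7 N.
q = ½ρv² = ½ × 0.995 × 34.7² = 599 Pa.
CL = W/(q·S) = 4453.7 / (599 × 14.5) = 0.5127.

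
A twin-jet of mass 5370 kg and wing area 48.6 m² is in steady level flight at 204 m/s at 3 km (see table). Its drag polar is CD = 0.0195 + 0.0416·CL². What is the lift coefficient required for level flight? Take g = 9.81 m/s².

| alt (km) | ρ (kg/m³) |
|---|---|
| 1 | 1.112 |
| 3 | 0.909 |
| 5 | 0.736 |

At 3 km, from the table: ρ = 0.909 kg/m³.
Level flight ⇒ L = W = m·g = 5370 × 9.81 = 52680 N.
q = ½ρv² = ½ × 0.909 × 204² = 18910 Pa.
Required CL = L/(qS) = 52680/(18910·48.6) = 0.05731.

CL = 0.0573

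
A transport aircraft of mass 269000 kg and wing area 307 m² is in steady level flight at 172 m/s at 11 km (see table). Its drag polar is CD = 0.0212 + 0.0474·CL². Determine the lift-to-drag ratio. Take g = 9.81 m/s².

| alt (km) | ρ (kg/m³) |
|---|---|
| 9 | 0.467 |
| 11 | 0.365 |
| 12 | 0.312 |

At 11 km, from the table: ρ = 0.365 kg/m³.
Level flight ⇒ L = W = m·g = 269000 × 9.81 = 2.6389×10^6 N.
Dynamic pressure q = 0.5 × 0.365 × 172² = 5399 Pa.
CL = W/(q·S) = 2.6389×10^6 / (5399 × 307) = 1.592.
CD = 0.0212 + 0.0474 × 1.592² = 0.1413.
L/D = CL/CD = 1.592 / 0.1413 = 11.3

L/D = 11.3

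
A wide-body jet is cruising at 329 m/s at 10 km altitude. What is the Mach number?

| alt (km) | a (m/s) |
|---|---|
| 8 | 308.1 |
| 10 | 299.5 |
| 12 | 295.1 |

At 10 km, from the table: a = 299.5 m/s.
M = v/a = 329 / 299.5 = 1.1

M = 1.1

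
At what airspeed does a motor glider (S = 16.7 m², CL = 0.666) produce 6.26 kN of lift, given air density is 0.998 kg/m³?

v = 33.6 m/s

L = ½ρv²S·CL ⇒ v = √(2L/(ρ·S·CL))
v = √(2 × 6260 / (0.998 × 16.7 × 0.666)) = √1128 = 33.6 m/s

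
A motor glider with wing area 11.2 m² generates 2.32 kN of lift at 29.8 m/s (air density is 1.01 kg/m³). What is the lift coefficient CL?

CL = 0.462

From L = ½ρv²S·CL, rearranging gives CL = 2L/(ρv²S).
CL = 2 × 2320 / (1.01 × 29.8² × 11.2) = 0.462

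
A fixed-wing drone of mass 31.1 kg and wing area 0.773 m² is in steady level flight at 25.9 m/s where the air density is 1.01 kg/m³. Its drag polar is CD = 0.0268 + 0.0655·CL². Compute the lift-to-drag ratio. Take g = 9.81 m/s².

Level flight ⇒ L = W = m·g = 31.1 × 9.81 = 305.09 N.
Dynamic pressure q = 0.5 × 1.01 × 25.9² = 338.8 Pa.
Required CL = L/(qS) = 305.09/(338.8·0.773) = 1.165.
CD = 0.0268 + 0.0655 × 1.165² = 0.1157.
L/D = CL/CD = 1.165 / 0.1157 = 10.1

L/D = 10.1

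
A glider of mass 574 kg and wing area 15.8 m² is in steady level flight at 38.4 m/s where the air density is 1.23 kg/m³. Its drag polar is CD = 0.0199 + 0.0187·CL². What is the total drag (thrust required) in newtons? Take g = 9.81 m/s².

In steady level flight, lift balances weight: W = mg = 574 × 9.81 = 5630.9 N.
Dynamic pressure q = 0.5 × 1.23 × 38.4² = 906.9 Pa.
CL = W/(q·S) = 5630.9 / (906.9 × 15.8) = 0.393.
CD = 0.0199 + 0.0187 × 0.393² = 0.02279.
D = q·S·CD = 906.9 × 15.8 × 0.02279 = 326.5 N

D = 327 N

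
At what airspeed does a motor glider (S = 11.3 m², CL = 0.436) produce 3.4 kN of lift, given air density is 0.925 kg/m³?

L = ½ρv²S·CL ⇒ v = √(2L/(ρ·S·CL))
v = √(2 × 3400 / (0.925 × 11.3 × 0.436)) = √1492 = 38.6 m/s

v = 38.6 m/s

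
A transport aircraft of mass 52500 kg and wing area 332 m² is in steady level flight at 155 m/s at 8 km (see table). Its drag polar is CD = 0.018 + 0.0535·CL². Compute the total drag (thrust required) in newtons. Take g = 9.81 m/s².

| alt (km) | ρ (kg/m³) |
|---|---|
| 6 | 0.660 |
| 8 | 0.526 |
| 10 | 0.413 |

At 8 km, from the table: ρ = 0.526 kg/m³.
In steady level flight, lift balances weight: W = mg = 52500 × 9.81 = 5.1502×10^5 N.
Dynamic pressure q = 0.5 × 0.526 × 155² = 6319 Pa.
Required CL = L/(qS) = 5.1502×10^5/(6319·332) = 0.2455.
CD = 0.018 + 0.0535 × 0.2455² = 0.02122.
D = q·S·CD = 6319 × 332 × 0.02122 = 44520 N

D = 44500 N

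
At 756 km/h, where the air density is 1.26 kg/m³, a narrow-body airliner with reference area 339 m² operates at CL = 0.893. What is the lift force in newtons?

Convert speed: v = 756 km/h ÷ 3.6 = 210 m/s.
Dynamic pressure q = ½ρv² = ½ × 1.26 × 210² = 27780 Pa.
L = q·S·CL = 27780 × 339 × 0.893 = 8.41×10^6 N ≈ 8410 kN

L = 8.41×10^6 N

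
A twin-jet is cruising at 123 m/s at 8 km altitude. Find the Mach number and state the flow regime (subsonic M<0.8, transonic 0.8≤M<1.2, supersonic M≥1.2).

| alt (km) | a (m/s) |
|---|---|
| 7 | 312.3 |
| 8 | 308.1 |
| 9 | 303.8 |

At 8 km, from the table: a = 308.1 m/s.
M = v/a = 123 / 308.1 = 0.399
M = 0.399 → subsonic.

M = 0.399 (subsonic)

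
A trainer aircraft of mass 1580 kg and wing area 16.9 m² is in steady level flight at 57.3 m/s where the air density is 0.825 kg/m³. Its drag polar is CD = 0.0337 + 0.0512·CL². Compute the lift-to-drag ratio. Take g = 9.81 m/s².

Weight W = mg = 1580 × 9.81 = 15500 N; in level flight L = W.
Dynamic pressure q = 0.5 × 0.825 × 57.3² = 1354 Pa.
CL = 2W/(ρv²S) = 2×15500/(0.825×57.3²×16.9) = 0.6772.
CD = 0.0337 + 0.0512 × 0.6772² = 0.05718.
L/D = CL/CD = 0.6772 / 0.05718 = 11.8

L/D = 11.8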